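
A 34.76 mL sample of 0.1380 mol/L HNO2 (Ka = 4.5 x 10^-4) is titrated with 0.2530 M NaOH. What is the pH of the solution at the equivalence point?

8.15

n(HNO2) = 0.1380 x 0.03476 = 0.004797 mol; V(NaOH) at equivalence = 0.004797/0.2530 = 0.01896 L.
At equivalence all the acid is converted to NO2-; total volume = 0.03476 + 0.01896 = 0.05372 L, so [NO2-] = 0.004797/0.05372 = 0.08929 M.
Kb = Kw/Ka = 1.0e-14 / 4.5 x 10^-4 = 2.22e-11.
[OH^-] = sqrt(Kb x [NO2-]) = sqrt(2.22e-11 x 0.08929) = 1.41e-6 M.
pOH = 5.85, so pH = 14.00 - 5.85 = 8.15.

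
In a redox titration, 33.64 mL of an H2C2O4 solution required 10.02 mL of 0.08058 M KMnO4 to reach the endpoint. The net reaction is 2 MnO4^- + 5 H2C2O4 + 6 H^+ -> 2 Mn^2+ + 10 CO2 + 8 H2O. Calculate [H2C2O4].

0.0600 M

n(KMnO4) = 0.08058 x 0.01002 = 0.0008074 mol.
From the balanced equation, 2 mol KMnO4 reacts with 5 mol H2C2O4, so n(H2C2O4) = 0.0008074 x 5/2 = 0.002019 mol.
[H2C2O4] = 0.002019 / 0.03364 L = 0.0600 M.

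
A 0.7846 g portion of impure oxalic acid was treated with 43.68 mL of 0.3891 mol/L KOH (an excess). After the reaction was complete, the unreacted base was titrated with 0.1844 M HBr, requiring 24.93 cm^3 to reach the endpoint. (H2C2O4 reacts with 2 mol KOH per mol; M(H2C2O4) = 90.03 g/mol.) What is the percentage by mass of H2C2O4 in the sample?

Total n(KOH) added = 0.3891 x 0.04368 = 0.01700 mol.
n(HBr) used = 0.1844 x 0.02493 = 0.004597 mol, which equals the excess n(KOH).
So n(KOH) consumed by the sample = 0.01700 - 0.004597 = 0.01240 mol.
n(H2C2O4) = 0.01240 / 2 = 0.006199 mol.
mass H2C2O4 = 0.006199 x 90.03 = 0.5581 g, so %H2C2O4 = 0.5581/0.7846 x 100 = 71.1%.

71.1%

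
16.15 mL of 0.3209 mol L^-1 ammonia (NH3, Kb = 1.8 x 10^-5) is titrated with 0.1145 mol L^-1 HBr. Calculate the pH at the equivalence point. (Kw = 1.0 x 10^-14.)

5.16

n(NH3) = 0.3209 x 0.01615 = 0.005183 mol; V(HBr) at equivalence = 0.005183/0.1145 = 0.04526 L.
At equivalence the base is fully converted to NH4+; total volume = 0.06141 L, so [NH4+] = 0.005183/0.06141 = 0.08439 M.
Ka(NH4+) = Kw/Kb = 1.0e-14 / 1.8 x 10^-5 = 5.56e-10.
[H^+] = sqrt(Ka x [NH4+]) = sqrt(5.56e-10 x 0.08439) = 6.85e-6 M.
pH = -log(6.85e-6) = 5.16.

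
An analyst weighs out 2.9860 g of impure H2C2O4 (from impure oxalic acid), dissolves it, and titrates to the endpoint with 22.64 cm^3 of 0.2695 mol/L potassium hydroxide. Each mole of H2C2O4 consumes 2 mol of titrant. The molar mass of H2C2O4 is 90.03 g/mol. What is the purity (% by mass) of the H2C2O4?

9.20%

n(KOH) = 0.2695 x 0.02264 = 0.006101 mol.
n(H2C2O4) = 0.006101 / 2 = 0.003051 mol.
mass of H2C2O4 = 0.003051 x 90.03 = 0.2747 g.
% purity = 0.2747 / 2.9860 x 100 = 9.20%.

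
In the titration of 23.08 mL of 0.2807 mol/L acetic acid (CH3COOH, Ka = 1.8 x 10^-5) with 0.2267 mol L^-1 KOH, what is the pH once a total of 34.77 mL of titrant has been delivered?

12.39

n(acid) = 0.2807 x 0.02308 = 0.006479 mol; n(KOH) added = 0.2267 x 0.03477 = 0.007882 mol.
Base is in excess by 0.007882 - 0.006479 = 0.001404 mol in a total volume of 0.05785 L.
[OH^-] = 0.001404/0.05785 = 0.02427 M, so pOH = 1.61 and pH = 14.00 - 1.61 = 12.39.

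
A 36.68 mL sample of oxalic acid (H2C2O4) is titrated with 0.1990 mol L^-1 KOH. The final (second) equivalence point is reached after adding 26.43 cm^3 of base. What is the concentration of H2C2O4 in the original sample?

0.0717 M

n(KOH) = 0.1990 x 0.02643 = 0.005260 mol.
At the final (second) equivalence point, 2 mol OH^- react per mol H2C2O4, so n(H2C2O4) = 0.005260 / 2 = 0.002630 mol.
[H2C2O4] = 0.002630 / 0.03668 L = 0.0717 M.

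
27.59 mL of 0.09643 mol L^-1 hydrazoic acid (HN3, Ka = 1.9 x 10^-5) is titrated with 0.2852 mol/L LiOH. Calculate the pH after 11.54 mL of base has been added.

n(acid) = 0.09643 x 0.02759 = 0.002661 mol; n(LiOH) added = 0.2852 x 0.01154 = 0.003291 mol.
Base is in excess by 0.003291 - 0.002661 = 0.0006307 mol in a total volume of 0.03913 L.
[OH^-] = 0.0006307/0.03913 = 0.01612 M, so pOH = 1.79 and pH = 14.00 - 1.79 = 12.21.

12.21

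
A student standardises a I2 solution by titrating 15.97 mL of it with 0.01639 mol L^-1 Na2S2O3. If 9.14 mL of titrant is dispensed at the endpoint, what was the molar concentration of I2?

0.00469 M

n(Na2S2O3) = 0.01639 x 0.009140 = 0.0001498 mol.
From the balanced equation, 2 mol Na2S2O3 reacts with 1 mol I2, so n(I2) = 0.0001498 x 1/2 = 7.490e-5 mol.
[I2] = 7.490e-5 / 0.01597 L = 0.00469 M.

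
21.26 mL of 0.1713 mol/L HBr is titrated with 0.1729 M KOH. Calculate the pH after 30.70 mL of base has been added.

12.51

n(acid) = 0.1713 x 0.02126 = 0.003642 mol; n(KOH) added = 0.1729 x 0.03070 = 0.005308 mol.
Base is in excess by 0.005308 - 0.003642 = 0.001666 mol in a total volume of 0.05196 L.
[OH^-] = 0.001666/0.05196 = 0.03207 M, so pOH = 1.49 and pH = 14.00 - 1.49 = 12.51.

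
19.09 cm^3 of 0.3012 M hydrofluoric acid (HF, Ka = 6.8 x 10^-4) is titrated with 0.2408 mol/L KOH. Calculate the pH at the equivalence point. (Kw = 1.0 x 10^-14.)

n(HF) = 0.3012 x 0.01909 = 0.005750 mol; V(KOH) at equivalence = 0.005750/0.2408 = 0.02388 L.
At equivalence all the acid is converted to F-; total volume = 0.01909 + 0.02388 = 0.04297 L, so [F-] = 0.005750/0.04297 = 0.1338 M.
Kb = Kw/Ka = 1.0e-14 / 6.8 x 10^-4 = 1.47e-11.
[OH^-] = sqrt(Kb x [F-]) = sqrt(1.47e-11 x 0.1338) = 1.40e-6 M.
pOH = 5.85, so pH = 14.00 - 5.85 = 8.15.

8.15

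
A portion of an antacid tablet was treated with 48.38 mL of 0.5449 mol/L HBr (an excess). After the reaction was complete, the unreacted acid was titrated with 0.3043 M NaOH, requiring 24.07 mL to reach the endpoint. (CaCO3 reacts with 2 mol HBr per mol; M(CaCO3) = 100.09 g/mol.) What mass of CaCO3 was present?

0.953 g

Total n(HBr) added = 0.5449 x 0.04838 = 0.02636 mol.
n(NaOH) used = 0.3043 x 0.02407 = 0.007325 mol, which equals the excess n(HBr).
So n(HBr) consumed by the sample = 0.02636 - 0.007325 = 0.01904 mol.
n(CaCO3) = 0.01904 / 2 = 0.009519 mol.
mass = 0.009519 mol x 100.09 g/mol = 0.953 g.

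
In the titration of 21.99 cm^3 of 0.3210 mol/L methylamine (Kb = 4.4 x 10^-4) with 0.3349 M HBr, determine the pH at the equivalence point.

n(CH3NH2) = 0.3210 x 0.02199 = 0.007059 mol; V(HBr) at equivalence = 0.007059/0.3349 = 0.02108 L.
At equivalence the base is fully converted to CH3NH3+; total volume = 0.04307 L, so [CH3NH3+] = 0.007059/0.04307 = 0.1639 M.
Ka(CH3NH3+) = Kw/Kb = 1.0e-14 / 4.4 x 10^-4 = 2.27e-11.
[H^+] = sqrt(Ka x [CH3NH3+]) = sqrt(2.27e-11 x 0.1639) = 1.93e-6 M.
pH = -log(1.93e-6) = 5.71.

5.71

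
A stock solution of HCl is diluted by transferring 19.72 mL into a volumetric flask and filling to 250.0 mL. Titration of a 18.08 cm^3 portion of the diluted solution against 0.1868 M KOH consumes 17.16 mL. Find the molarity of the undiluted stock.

2.25 M

n(KOH) = 0.1868 x 0.01716 = 0.003205 mol.
n(HCl) in the aliquot = 0.003205 mol.
[diluted HCl] = 0.003205 / 0.01808 = 0.1773 M.
Dilution factor = 250.0/19.72 = 12.68, so [stock] = 0.1773 x 12.68 = 2.25 M.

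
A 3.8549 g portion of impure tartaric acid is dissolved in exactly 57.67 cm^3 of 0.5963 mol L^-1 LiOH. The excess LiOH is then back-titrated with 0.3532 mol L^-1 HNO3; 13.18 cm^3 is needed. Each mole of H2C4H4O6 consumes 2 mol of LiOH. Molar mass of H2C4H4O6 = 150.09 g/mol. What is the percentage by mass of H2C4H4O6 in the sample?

Total n(LiOH) added = 0.5963 x 0.05767 = 0.03439 mol.
n(HNO3) used = 0.3532 x 0.01318 = 0.004655 mol, which equals the excess n(LiOH).
So n(LiOH) consumed by the sample = 0.03439 - 0.004655 = 0.02973 mol.
n(H2C4H4O6) = 0.02973 / 2 = 0.01487 mol.
mass H2C4H4O6 = 0.01487 x 150.09 = 2.231 g, so %H2C4H4O6 = 2.231/3.8549 x 100 = 57.9%.

57.9%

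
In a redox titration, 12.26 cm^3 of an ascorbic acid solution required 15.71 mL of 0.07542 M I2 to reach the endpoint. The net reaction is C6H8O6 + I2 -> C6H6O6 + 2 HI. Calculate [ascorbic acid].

n(I2) = 0.07542 x 0.01571 = 0.001185 mol.
From the balanced equation, 1 mol I2 reacts with 1 mol ascorbic acid, so n(ascorbic acid) = 0.001185 x 1/1 = 0.001185 mol.
[ascorbic acid] = 0.001185 / 0.01226 L = 0.0966 M.

0.0966 M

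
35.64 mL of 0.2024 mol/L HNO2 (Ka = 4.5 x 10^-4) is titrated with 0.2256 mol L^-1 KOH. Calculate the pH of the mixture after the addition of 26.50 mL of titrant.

4.03

Initial n(HNO2) = 0.2024 x 0.03564 = 0.007214 mol.
n(KOH) added = 0.2256 x 0.02650 = 0.005978 mol, converting that many moles of HNO2 to NO2-.
Remaining n(HNO2) = 0.001235 mol; n(NO2-) = 0.005978 mol.
By Henderson-Hasselbalch, pH = pKa + log([A^-]/[HA]) = 3.35 + log(0.005978/0.001235) = 3.35 + (+0.68) = 4.03.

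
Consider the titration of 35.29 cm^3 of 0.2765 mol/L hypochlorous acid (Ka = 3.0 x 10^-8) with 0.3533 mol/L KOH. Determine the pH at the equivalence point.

n(HClO) = 0.2765 x 0.03529 = 0.009758 mol; V(KOH) at equivalence = 0.009758/0.3533 = 0.02762 L.
At equivalence all the acid is converted to ClO-; total volume = 0.03529 + 0.02762 = 0.06291 L, so [ClO-] = 0.009758/0.06291 = 0.1551 M.
Kb = Kw/Ka = 1.0e-14 / 3.0 x 10^-8 = 3.33e-7.
[OH^-] = sqrt(Kb x [ClO-]) = sqrt(3.33e-7 x 0.1551) = 0.000227 M.
pOH = 3.64, so pH = 14.00 - 3.64 = 10.36.

10.36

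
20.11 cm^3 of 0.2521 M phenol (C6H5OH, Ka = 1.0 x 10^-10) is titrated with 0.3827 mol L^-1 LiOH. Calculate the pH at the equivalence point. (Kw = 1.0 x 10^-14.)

n(C6H5OH) = 0.2521 x 0.02011 = 0.005070 mol; V(LiOH) at equivalence = 0.005070/0.3827 = 0.01325 L.
At equivalence all the acid is converted to C6H5O-; total volume = 0.02011 + 0.01325 = 0.03336 L, so [C6H5O-] = 0.005070/0.03336 = 0.1520 M.
Kb = Kw/Ka = 1.0e-14 / 1.0 x 10^-10 = 0.000100.
[OH^-] = sqrt(Kb x [C6H5O-]) = sqrt(0.000100 x 0.1520) = 0.00390 M.
pOH = 2.41, so pH = 14.00 - 2.41 = 11.59.

11.59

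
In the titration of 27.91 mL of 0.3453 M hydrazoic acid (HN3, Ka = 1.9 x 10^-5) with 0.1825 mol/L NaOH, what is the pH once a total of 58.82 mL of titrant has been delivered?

12.10

n(acid) = 0.3453 x 0.02791 = 0.009637 mol; n(NaOH) added = 0.1825 x 0.05882 = 0.01073 mol.
Base is in excess by 0.01073 - 0.009637 = 0.001097 mol in a total volume of 0.08673 L.
[OH^-] = 0.001097/0.08673 = 0.01265 M, so pOH = 1.90 and pH = 14.00 - 1.90 = 12.10.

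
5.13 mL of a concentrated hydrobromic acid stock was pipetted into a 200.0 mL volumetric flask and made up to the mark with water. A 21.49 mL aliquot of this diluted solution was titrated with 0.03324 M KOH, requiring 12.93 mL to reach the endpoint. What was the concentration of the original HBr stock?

n(KOH) = 0.03324 x 0.01293 = 0.0004298 mol.
n(HBr) in the aliquot = 0.0004298 mol.
[diluted HBr] = 0.0004298 / 0.02149 = 0.02000 M.
Dilution factor = 200.0/5.130 = 38.99, so [stock] = 0.02000 x 38.99 = 0.780 M.

0.780 M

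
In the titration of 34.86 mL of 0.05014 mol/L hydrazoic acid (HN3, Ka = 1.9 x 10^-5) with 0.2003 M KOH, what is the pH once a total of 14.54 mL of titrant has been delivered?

n(acid) = 0.05014 x 0.03486 = 0.001748 mol; n(KOH) added = 0.2003 x 0.01454 = 0.002912 mol.
Base is in excess by 0.002912 - 0.001748 = 0.001164 mol in a total volume of 0.04940 L.
[OH^-] = 0.001164/0.04940 = 0.02357 M, so pOH = 1.63 and pH = 14.00 - 1.63 = 12.37.

12.37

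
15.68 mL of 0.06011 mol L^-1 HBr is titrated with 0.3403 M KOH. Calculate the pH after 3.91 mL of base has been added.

n(acid) = 0.06011 x 0.01568 = 0.0009425 mol; n(KOH) added = 0.3403 x 0.003910 = 0.001331 mol.
Base is in excess by 0.001331 - 0.0009425 = 0.0003880 mol in a total volume of 0.01959 L.
[OH^-] = 0.0003880/0.01959 = 0.01981 M, so pOH = 1.70 and pH = 14.00 - 1.70 = 12.30.

12.30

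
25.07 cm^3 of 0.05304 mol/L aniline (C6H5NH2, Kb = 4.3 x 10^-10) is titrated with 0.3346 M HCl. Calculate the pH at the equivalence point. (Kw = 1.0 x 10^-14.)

n(C6H5NH2) = 0.05304 x 0.02507 = 0.001330 mol; V(HCl) at equivalence = 0.001330/0.3346 = 0.003974 L.
At equivalence the base is fully converted to C6H5NH3+; total volume = 0.02904 L, so [C6H5NH3+] = 0.001330/0.02904 = 0.04578 M.
Ka(C6H5NH3+) = Kw/Kb = 1.0e-14 / 4.3 x 10^-10 = 2.33e-5.
[H^+] = sqrt(Ka x [C6H5NH3+]) = sqrt(2.33e-5 x 0.04578) = 0.00103 M.
pH = -log(0.00103) = 2.99.

2.99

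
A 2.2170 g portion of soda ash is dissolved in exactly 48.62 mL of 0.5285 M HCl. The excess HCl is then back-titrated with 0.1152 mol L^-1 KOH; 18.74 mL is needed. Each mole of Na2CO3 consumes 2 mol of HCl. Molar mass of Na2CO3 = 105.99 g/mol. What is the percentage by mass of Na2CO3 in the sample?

Total n(HCl) added = 0.5285 x 0.04862 = 0.02570 mol.
n(KOH) used = 0.1152 x 0.01874 = 0.002159 mol, which equals the excess n(HCl).
So n(HCl) consumed by the sample = 0.02570 - 0.002159 = 0.02354 mol.
n(Na2CO3) = 0.02354 / 2 = 0.01177 mol.
mass Na2CO3 = 0.01177 x 105.99 = 1.247 g, so %Na2CO3 = 1.247/2.2170 x 100 = 56.3%.

56.3%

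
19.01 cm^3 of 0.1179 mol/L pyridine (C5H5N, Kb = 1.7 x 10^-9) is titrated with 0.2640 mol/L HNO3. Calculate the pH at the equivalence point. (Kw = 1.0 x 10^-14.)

3.16

n(C5H5N) = 0.1179 x 0.01901 = 0.002241 mol; V(HNO3) at equivalence = 0.002241/0.2640 = 0.008490 L.
At equivalence the base is fully converted to C5H5NH+; total volume = 0.02750 L, so [C5H5NH+] = 0.002241/0.02750 = 0.08150 M.
Ka(C5H5NH+) = Kw/Kb = 1.0e-14 / 1.7 x 10^-9 = 5.88e-6.
[H^+] = sqrt(Ka x [C5H5NH+]) = sqrt(5.88e-6 x 0.08150) = 0.000692 M.
pH = -log(0.000692) = 3.16.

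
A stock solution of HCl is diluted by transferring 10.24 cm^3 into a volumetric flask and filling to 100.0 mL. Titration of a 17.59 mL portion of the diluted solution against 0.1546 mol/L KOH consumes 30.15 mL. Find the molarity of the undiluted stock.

2.59 M

n(KOH) = 0.1546 x 0.03015 = 0.004661 mol.
n(HCl) in the aliquot = 0.004661 mol.
[diluted HCl] = 0.004661 / 0.01759 = 0.2650 M.
Dilution factor = 100.0/10.24 = 9.766, so [stock] = 0.2650 x 9.766 = 2.59 M.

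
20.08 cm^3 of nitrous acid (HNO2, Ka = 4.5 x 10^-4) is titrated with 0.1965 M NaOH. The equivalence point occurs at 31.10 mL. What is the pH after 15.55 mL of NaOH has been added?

3.35

15.55 mL is exactly half the equivalence volume (31.10/2), i.e. the half-equivalence point.
There, n(HA) = n(A^-), so pH = pKa = -log(4.5 x 10^-4) = 3.35.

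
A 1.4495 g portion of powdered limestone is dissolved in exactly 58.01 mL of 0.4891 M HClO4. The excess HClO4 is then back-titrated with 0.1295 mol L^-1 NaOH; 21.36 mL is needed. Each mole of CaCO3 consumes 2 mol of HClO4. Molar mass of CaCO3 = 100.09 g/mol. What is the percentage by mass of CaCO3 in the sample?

88.4%

Total n(HClO4) added = 0.4891 x 0.05801 = 0.02837 mol.
n(NaOH) used = 0.1295 x 0.02136 = 0.002766 mol, which equals the excess n(HClO4).
So n(HClO4) consumed by the sample = 0.02837 - 0.002766 = 0.02561 mol.
n(CaCO3) = 0.02561 / 2 = 0.01280 mol.
mass CaCO3 = 0.01280 x 100.09 = 1.281 g, so %CaCO3 = 1.281/1.4495 x 100 = 88.4%.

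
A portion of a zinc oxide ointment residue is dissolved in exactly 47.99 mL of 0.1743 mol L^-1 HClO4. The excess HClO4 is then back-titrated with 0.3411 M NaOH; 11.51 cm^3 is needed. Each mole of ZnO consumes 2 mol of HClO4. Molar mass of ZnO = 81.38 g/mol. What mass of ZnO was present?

Total n(HClO4) added = 0.1743 x 0.04799 = 0.008365 mol.
n(NaOH) used = 0.3411 x 0.01151 = 0.003926 mol, which equals the excess n(HClO4).
So n(HClO4) consumed by the sample = 0.008365 - 0.003926 = 0.004439 mol.
n(ZnO) = 0.004439 / 2 = 0.002219 mol.
mass = 0.002219 mol x 81.38 g/mol = 0.181 g.

0.181 g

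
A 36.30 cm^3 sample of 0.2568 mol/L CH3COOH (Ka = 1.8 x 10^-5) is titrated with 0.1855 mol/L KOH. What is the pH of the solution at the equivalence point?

n(CH3COOH) = 0.2568 x 0.03630 = 0.009322 mol; V(KOH) at equivalence = 0.009322/0.1855 = 0.05025 L.
At equivalence all the acid is converted to CH3COO-; total volume = 0.03630 + 0.05025 = 0.08655 L, so [CH3COO-] = 0.009322/0.08655 = 0.1077 M.
Kb = Kw/Ka = 1.0e-14 / 1.8 x 10^-5 = 5.56e-10.
[OH^-] = sqrt(Kb x [CH3COO-]) = sqrt(5.56e-10 x 0.1077) = 7.74e-6 M.
pOH = 5.11, so pH = 14.00 - 5.11 = 8.89.

8.89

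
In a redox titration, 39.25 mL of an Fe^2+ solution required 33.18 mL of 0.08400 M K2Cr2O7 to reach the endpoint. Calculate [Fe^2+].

0.426 M

n(K2Cr2O7) = 0.08400 x 0.03318 = 0.002787 mol.
From the balanced equation, 1 mol K2Cr2O7 reacts with 6 mol Fe^2+, so n(Fe^2+) = 0.002787 x 6/1 = 0.01672 mol.
[Fe^2+] = 0.01672 / 0.03925 L = 0.426 M.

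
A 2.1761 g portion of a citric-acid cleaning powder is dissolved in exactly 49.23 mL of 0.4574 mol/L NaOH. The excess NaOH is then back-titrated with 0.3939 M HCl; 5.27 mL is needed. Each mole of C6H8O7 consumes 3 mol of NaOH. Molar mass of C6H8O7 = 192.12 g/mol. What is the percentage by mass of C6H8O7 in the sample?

Total n(NaOH) added = 0.4574 x 0.04923 = 0.02252 mol.
n(HCl) used = 0.3939 x 0.005270 = 0.002076 mol, which equals the excess n(NaOH).
So n(NaOH) consumed by the sample = 0.02252 - 0.002076 = 0.02044 mol.
n(C6H8O7) = 0.02044 / 3 = 0.006814 mol.
mass C6H8O7 = 0.006814 x 192.12 = 1.309 g, so %C6H8O7 = 1.309/2.1761 x 100 = 60.2%.

60.2%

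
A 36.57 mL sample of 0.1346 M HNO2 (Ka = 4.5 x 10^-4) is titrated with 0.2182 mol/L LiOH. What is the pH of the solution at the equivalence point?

n(HNO2) = 0.1346 x 0.03657 = 0.004922 mol; V(LiOH) at equivalence = 0.004922/0.2182 = 0.02256 L.
At equivalence all the acid is converted to NO2-; total volume = 0.03657 + 0.02256 = 0.05913 L, so [NO2-] = 0.004922/0.05913 = 0.08325 M.
Kb = Kw/Ka = 1.0e-14 / 4.5 x 10^-4 = 2.22e-11.
[OH^-] = sqrt(Kb x [NO2-]) = sqrt(2.22e-11 x 0.08325) = 1.36e-6 M.
pOH = 5.87, so pH = 14.00 - 5.87 = 8.13.

8.13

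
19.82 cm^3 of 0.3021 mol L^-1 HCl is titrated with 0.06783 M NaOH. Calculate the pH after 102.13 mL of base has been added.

n(acid) = 0.3021 x 0.01982 = 0.005988 mol; n(NaOH) added = 0.06783 x 0.1021 = 0.006927 mol.
Base is in excess by 0.006927 - 0.005988 = 0.0009399 mol in a total volume of 0.1219 L.
[OH^-] = 0.0009399/0.1219 = 0.007707 M, so pOH = 2.11 and pH = 14.00 - 2.11 = 11.89.

11.89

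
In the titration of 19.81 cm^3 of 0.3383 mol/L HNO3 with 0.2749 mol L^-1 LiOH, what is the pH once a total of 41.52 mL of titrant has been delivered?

12.89

n(acid) = 0.3383 x 0.01981 = 0.006702 mol; n(LiOH) added = 0.2749 x 0.04152 = 0.01141 mol.
Base is in excess by 0.01141 - 0.006702 = 0.004712 mol in a total volume of 0.06133 L.
[OH^-] = 0.004712/0.06133 = 0.07683 M, so pOH = 1.11 and pH = 14.00 - 1.11 = 12.89.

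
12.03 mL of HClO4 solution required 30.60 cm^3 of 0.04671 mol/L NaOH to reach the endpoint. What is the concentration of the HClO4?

0.119 M

n(NaOH) delivered = 0.04671 x 0.03060 = 0.001429 mol.
For a 1:1 reaction, n(HClO4) = 0.001429 mol.
[HClO4] = 0.001429 mol / 0.01203 L = 0.119 M.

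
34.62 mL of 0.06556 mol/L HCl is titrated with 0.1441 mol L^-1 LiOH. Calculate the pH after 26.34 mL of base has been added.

n(acid) = 0.06556 x 0.03462 = 0.002270 mol; n(LiOH) added = 0.1441 x 0.02634 = 0.003796 mol.
Base is in excess by 0.003796 - 0.002270 = 0.001526 mol in a total volume of 0.06096 L.
[OH^-] = 0.001526/0.06096 = 0.02503 M, so pOH = 1.60 and pH = 14.00 - 1.60 = 12.40.

12.40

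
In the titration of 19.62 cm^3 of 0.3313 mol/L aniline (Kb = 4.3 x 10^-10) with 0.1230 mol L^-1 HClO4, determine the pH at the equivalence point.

2.84

n(C6H5NH2) = 0.3313 x 0.01962 = 0.006500 mol; V(HClO4) at equivalence = 0.006500/0.1230 = 0.05285 L.
At equivalence the base is fully converted to C6H5NH3+; total volume = 0.07247 L, so [C6H5NH3+] = 0.006500/0.07247 = 0.08970 M.
Ka(C6H5NH3+) = Kw/Kb = 1.0e-14 / 4.3 x 10^-10 = 2.33e-5.
[H^+] = sqrt(Ka x [C6H5NH3+]) = sqrt(2.33e-5 x 0.08970) = 0.00144 M.
pH = -log(0.00144) = 2.84.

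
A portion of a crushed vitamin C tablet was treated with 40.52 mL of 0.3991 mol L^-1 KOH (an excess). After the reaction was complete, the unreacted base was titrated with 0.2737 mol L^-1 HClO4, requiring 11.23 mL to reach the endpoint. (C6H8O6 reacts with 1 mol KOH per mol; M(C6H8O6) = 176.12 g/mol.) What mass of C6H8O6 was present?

Total n(KOH) added = 0.3991 x 0.04052 = 0.01617 mol.
n(HClO4) used = 0.2737 x 0.01123 = 0.003074 mol, which equals the excess n(KOH).
So n(KOH) consumed by the sample = 0.01617 - 0.003074 = 0.01310 mol.
n(C6H8O6) = 0.01310 / 1 = 0.01310 mol.
mass = 0.01310 mol x 176.12 g/mol = 2.31 g.

2.31 g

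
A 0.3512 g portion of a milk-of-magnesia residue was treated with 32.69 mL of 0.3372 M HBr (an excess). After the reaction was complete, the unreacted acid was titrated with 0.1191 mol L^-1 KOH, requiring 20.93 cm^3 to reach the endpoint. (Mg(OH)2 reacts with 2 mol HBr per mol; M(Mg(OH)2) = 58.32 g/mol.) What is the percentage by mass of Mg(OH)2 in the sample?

70.8%

Total n(HBr) added = 0.3372 x 0.03269 = 0.01102 mol.
n(KOH) used = 0.1191 x 0.02093 = 0.002493 mol, which equals the excess n(HBr).
So n(HBr) consumed by the sample = 0.01102 - 0.002493 = 0.008530 mol.
n(Mg(OH)2) = 0.008530 / 2 = 0.004265 mol.
mass Mg(OH)2 = 0.004265 x 58.32 = 0.2487 g, so %Mg(OH)2 = 0.2487/0.3512 x 100 = 70.8%.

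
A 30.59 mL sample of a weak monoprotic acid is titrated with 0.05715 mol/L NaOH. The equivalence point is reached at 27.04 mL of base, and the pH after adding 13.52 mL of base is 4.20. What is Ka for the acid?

6.3 x 10^-5

13.52 mL is half of the equivalence volume, so this is the half-equivalence point where [HA] = [A^-].
At half-equivalence pH = pKa, so pKa = 4.20.
Ka = 10^(-4.20) = 6.3 x 10^-5.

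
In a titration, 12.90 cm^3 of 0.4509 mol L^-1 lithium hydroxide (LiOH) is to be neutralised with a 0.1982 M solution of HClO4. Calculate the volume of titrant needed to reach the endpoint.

29.3 mL

n(LiOH) = 0.4509 mol/L x 0.01290 L = 0.005817 mol.
At equivalence n(HClO4) = n(LiOH) = 0.005817 mol.
V(HClO4) = 0.005817 / 0.1982 = 0.02935 L = 29.3 mL.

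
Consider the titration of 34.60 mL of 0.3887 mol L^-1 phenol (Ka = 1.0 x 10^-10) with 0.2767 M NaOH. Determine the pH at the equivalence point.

11.60

n(C6H5OH) = 0.3887 x 0.03460 = 0.01345 mol; V(NaOH) at equivalence = 0.01345/0.2767 = 0.04861 L.
At equivalence all the acid is converted to C6H5O-; total volume = 0.03460 + 0.04861 = 0.08321 L, so [C6H5O-] = 0.01345/0.08321 = 0.1616 M.
Kb = Kw/Ka = 1.0e-14 / 1.0 x 10^-10 = 0.000100.
[OH^-] = sqrt(Kb x [C6H5O-]) = sqrt(0.000100 x 0.1616) = 0.00402 M.
pOH = 2.40, so pH = 14.00 - 2.40 = 11.60.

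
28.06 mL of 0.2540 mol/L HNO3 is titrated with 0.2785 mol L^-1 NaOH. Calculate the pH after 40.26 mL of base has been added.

n(acid) = 0.2540 x 0.02806 = 0.007127 mol; n(NaOH) added = 0.2785 x 0.04026 = 0.01121 mol.
Base is in excess by 0.01121 - 0.007127 = 0.004085 mol in a total volume of 0.06832 L.
[OH^-] = 0.004085/0.06832 = 0.05979 M, so pOH = 1.22 and pH = 14.00 - 1.22 = 12.78.

12.78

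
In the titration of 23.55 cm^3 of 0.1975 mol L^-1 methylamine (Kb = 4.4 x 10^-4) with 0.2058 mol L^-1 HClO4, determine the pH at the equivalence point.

n(CH3NH2) = 0.1975 x 0.02355 = 0.004651 mol; V(HClO4) at equivalence = 0.004651/0.2058 = 0.02260 L.
At equivalence the base is fully converted to CH3NH3+; total volume = 0.04615 L, so [CH3NH3+] = 0.004651/0.04615 = 0.1008 M.
Ka(CH3NH3+) = Kw/Kb = 1.0e-14 / 4.4 x 10^-4 = 2.27e-11.
[H^+] = sqrt(Ka x [CH3NH3+]) = sqrt(2.27e-11 x 0.1008) = 1.51e-6 M.
pH = -log(1.51e-6) = 5.82.

5.82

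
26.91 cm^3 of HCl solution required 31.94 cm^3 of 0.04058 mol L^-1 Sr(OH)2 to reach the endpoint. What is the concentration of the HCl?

n(Sr(OH)2) delivered = 0.04058 x 0.03194 = 0.001296 mol.
The reaction is 2 HCl + 1 Sr(OH)2, so n(HCl) = 0.001296 x 2/1 = 0.002592 mol.
[HCl] = 0.002592 mol / 0.02691 L = 0.0963 M.

0.0963 M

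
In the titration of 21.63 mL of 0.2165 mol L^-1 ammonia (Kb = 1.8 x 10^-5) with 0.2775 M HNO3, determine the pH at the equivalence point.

5.09

n(NH3) = 0.2165 x 0.02163 = 0.004683 mol; V(HNO3) at equivalence = 0.004683/0.2775 = 0.01688 L.
At equivalence the base is fully converted to NH4+; total volume = 0.03851 L, so [NH4+] = 0.004683/0.03851 = 0.1216 M.
Ka(NH4+) = Kw/Kb = 1.0e-14 / 1.8 x 10^-5 = 5.56e-10.
[H^+] = sqrt(Ka x [NH4+]) = sqrt(5.56e-10 x 0.1216) = 8.22e-6 M.
pH = -log(8.22e-6) = 5.09.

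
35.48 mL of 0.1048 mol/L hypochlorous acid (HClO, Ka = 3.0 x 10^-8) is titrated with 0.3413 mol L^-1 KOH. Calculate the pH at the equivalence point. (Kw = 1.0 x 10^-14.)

10.21

n(HClO) = 0.1048 x 0.03548 = 0.003718 mol; V(KOH) at equivalence = 0.003718/0.3413 = 0.01089 L.
At equivalence all the acid is converted to ClO-; total volume = 0.03548 + 0.01089 = 0.04637 L, so [ClO-] = 0.003718/0.04637 = 0.08018 M.
Kb = Kw/Ka = 1.0e-14 / 3.0 x 10^-8 = 3.33e-7.
[OH^-] = sqrt(Kb x [ClO-]) = sqrt(3.33e-7 x 0.08018) = 0.000163 M.
pOH = 3.79, so pH = 14.00 - 3.79 = 10.21.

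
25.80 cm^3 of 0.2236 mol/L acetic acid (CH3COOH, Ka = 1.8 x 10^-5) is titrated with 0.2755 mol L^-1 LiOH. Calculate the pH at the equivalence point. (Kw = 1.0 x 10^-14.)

8.92

n(CH3COOH) = 0.2236 x 0.02580 = 0.005769 mol; V(LiOH) at equivalence = 0.005769/0.2755 = 0.02094 L.
At equivalence all the acid is converted to CH3COO-; total volume = 0.02580 + 0.02094 = 0.04674 L, so [CH3COO-] = 0.005769/0.04674 = 0.1234 M.
Kb = Kw/Ka = 1.0e-14 / 1.8 x 10^-5 = 5.56e-10.
[OH^-] = sqrt(Kb x [CH3COO-]) = sqrt(5.56e-10 x 0.1234) = 8.28e-6 M.
pOH = 5.08, so pH = 14.00 - 5.08 = 8.92.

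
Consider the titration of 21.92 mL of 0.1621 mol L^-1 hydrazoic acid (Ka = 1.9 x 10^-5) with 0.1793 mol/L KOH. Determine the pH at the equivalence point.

8.83

n(HN3) = 0.1621 x 0.02192 = 0.003553 mol; V(KOH) at equivalence = 0.003553/0.1793 = 0.01982 L.
At equivalence all the acid is converted to N3-; total volume = 0.02192 + 0.01982 = 0.04174 L, so [N3-] = 0.003553/0.04174 = 0.08513 M.
Kb = Kw/Ka = 1.0e-14 / 1.9 x 10^-5 = 5.26e-10.
[OH^-] = sqrt(Kb x [N3-]) = sqrt(5.26e-10 x 0.08513) = 6.69e-6 M.
pOH = 5.17, so pH = 14.00 - 5.17 = 8.83.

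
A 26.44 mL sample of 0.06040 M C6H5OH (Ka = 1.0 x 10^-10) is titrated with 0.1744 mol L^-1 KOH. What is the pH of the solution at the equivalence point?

n(C6H5OH) = 0.06040 x 0.02644 = 0.001597 mol; V(KOH) at equivalence = 0.001597/0.1744 = 0.009157 L.
At equivalence all the acid is converted to C6H5O-; total volume = 0.02644 + 0.009157 = 0.03560 L, so [C6H5O-] = 0.001597/0.03560 = 0.04486 M.
Kb = Kw/Ka = 1.0e-14 / 1.0 x 10^-10 = 0.000100.
[OH^-] = sqrt(Kb x [C6H5O-]) = sqrt(0.000100 x 0.04486) = 0.00212 M.
pOH = 2.67, so pH = 14.00 - 2.67 = 11.33.

11.33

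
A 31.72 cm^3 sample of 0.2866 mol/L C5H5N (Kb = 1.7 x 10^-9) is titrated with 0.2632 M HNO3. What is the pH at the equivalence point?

n(C5H5N) = 0.2866 x 0.03172 = 0.009091 mol; V(HNO3) at equivalence = 0.009091/0.2632 = 0.03454 L.
At equivalence the base is fully converted to C5H5NH+; total volume = 0.06626 L, so [C5H5NH+] = 0.009091/0.06626 = 0.1372 M.
Ka(C5H5NH+) = Kw/Kb = 1.0e-14 / 1.7 x 10^-9 = 5.88e-6.
[H^+] = sqrt(Ka x [C5H5NH+]) = sqrt(5.88e-6 x 0.1372) = 0.000898 M.
pH = -log(0.000898) = 3.05.

3.05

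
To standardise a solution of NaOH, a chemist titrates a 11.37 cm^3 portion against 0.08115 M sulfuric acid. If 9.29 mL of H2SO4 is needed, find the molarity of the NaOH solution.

n(H2SO4) delivered = 0.08115 x 0.009290 = 0.0007539 mol.
The reaction is 2 NaOH + 1 H2SO4, so n(NaOH) = 0.0007539 x 2/1 = 0.001508 mol.
[NaOH] = 0.001508 mol / 0.01137 L = 0.133 M.

0.133 M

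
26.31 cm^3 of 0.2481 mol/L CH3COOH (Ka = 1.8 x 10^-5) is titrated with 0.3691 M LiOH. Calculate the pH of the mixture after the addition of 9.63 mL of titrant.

4.82

Initial n(CH3COOH) = 0.2481 x 0.02631 = 0.006528 mol.
n(LiOH) added = 0.3691 x 0.009630 = 0.003554 mol, converting that many moles of CH3COOH to CH3COO-.
Remaining n(CH3COOH) = 0.002973 mol; n(CH3COO-) = 0.003554 mol.
By Henderson-Hasselbalch, pH = pKa + log([A^-]/[HA]) = 4.74 + log(0.003554/0.002973) = 4.74 + (+0.08) = 4.82.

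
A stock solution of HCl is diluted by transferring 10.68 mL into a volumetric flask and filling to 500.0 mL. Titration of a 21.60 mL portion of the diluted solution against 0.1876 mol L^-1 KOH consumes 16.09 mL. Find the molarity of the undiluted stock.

6.54 M

n(KOH) = 0.1876 x 0.01609 = 0.003018 mol.
n(HCl) in the aliquot = 0.003018 mol.
[diluted HCl] = 0.003018 / 0.02160 = 0.1397 M.
Dilution factor = 500.0/10.68 = 46.82, so [stock] = 0.1397 x 46.82 = 6.54 M.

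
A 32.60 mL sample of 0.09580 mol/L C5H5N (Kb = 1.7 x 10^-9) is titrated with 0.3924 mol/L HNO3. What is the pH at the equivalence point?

3.17

n(C5H5N) = 0.09580 x 0.03260 = 0.003123 mol; V(HNO3) at equivalence = 0.003123/0.3924 = 0.007959 L.
At equivalence the base is fully converted to C5H5NH+; total volume = 0.04056 L, so [C5H5NH+] = 0.003123/0.04056 = 0.07700 M.
Ka(C5H5NH+) = Kw/Kb = 1.0e-14 / 1.7 x 10^-9 = 5.88e-6.
[H^+] = sqrt(Ka x [C5H5NH+]) = sqrt(5.88e-6 x 0.07700) = 0.000673 M.
pH = -log(0.000673) = 3.17.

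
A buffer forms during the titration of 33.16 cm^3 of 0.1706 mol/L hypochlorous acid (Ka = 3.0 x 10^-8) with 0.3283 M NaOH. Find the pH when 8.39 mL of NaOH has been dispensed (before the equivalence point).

7.50

Initial n(HClO) = 0.1706 x 0.03316 = 0.005657 mol.
n(NaOH) added = 0.3283 x 0.008390 = 0.002754 mol, converting that many moles of HClO to ClO-.
Remaining n(HClO) = 0.002903 mol; n(ClO-) = 0.002754 mol.
By Henderson-Hasselbalch, pH = pKa + log([A^-]/[HA]) = 7.52 + log(0.002754/0.002903) = 7.52 + (-0.02) = 7.50.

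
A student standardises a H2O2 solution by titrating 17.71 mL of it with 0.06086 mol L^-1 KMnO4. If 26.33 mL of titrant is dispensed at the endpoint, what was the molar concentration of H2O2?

n(KMnO4) = 0.06086 x 0.02633 = 0.001602 mol.
From the balanced equation, 2 mol KMnO4 reacts with 5 mol H2O2, so n(H2O2) = 0.001602 x 5/2 = 0.004006 mol.
[H2O2] = 0.004006 / 0.01771 L = 0.226 M.

0.226 M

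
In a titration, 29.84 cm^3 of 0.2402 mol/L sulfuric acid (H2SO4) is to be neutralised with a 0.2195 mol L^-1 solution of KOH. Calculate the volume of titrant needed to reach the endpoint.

n(H2SO4) = 0.2402 mol/L x 0.02984 L = 0.007168 mol.
The neutralisation is 1 H2SO4 : 2 KOH, so n(KOH) = 0.007168 x 2/1 = 0.01434 mol.
V(KOH) = 0.01434 / 0.2195 = 0.06531 L = 65.3 mL.

65.3 mL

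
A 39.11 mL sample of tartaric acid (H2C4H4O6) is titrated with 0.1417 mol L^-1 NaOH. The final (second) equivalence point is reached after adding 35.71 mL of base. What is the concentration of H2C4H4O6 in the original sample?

0.0647 M

n(NaOH) = 0.1417 x 0.03571 = 0.005060 mol.
At the final (second) equivalence point, 2 mol OH^- react per mol H2C4H4O6, so n(H2C4H4O6) = 0.005060 / 2 = 0.002530 mol.
[H2C4H4O6] = 0.002530 / 0.03911 L = 0.0647 M.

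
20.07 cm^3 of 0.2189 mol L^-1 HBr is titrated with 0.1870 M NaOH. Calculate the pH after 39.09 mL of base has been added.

n(acid) = 0.2189 x 0.02007 = 0.004393 mol; n(NaOH) added = 0.1870 x 0.03909 = 0.007310 mol.
Base is in excess by 0.007310 - 0.004393 = 0.002917 mol in a total volume of 0.05916 L.
[OH^-] = 0.002917/0.05916 = 0.04930 M, so pOH = 1.31 and pH = 14.00 - 1.31 = 12.69.

12.69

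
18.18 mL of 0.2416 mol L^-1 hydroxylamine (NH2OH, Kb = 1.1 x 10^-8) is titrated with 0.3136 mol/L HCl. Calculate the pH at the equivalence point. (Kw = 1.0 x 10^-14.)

n(NH2OH) = 0.2416 x 0.01818 = 0.004392 mol; V(HCl) at equivalence = 0.004392/0.3136 = 0.01401 L.
At equivalence the base is fully converted to NH3OH+; total volume = 0.03219 L, so [NH3OH+] = 0.004392/0.03219 = 0.1365 M.
Ka(NH3OH+) = Kw/Kb = 1.0e-14 / 1.1 x 10^-8 = 9.09e-7.
[H^+] = sqrt(Ka x [NH3OH+]) = sqrt(9.09e-7 x 0.1365) = 0.000352 M.
pH = -log(0.000352) = 3.45.

3.45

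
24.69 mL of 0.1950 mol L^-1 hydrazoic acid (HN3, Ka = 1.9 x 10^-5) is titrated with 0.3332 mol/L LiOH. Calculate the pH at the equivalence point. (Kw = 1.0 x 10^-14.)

8.91

n(HN3) = 0.1950 x 0.02469 = 0.004815 mol; V(LiOH) at equivalence = 0.004815/0.3332 = 0.01445 L.
At equivalence all the acid is converted to N3-; total volume = 0.02469 + 0.01445 = 0.03914 L, so [N3-] = 0.004815/0.03914 = 0.1230 M.
Kb = Kw/Ka = 1.0e-14 / 1.9 x 10^-5 = 5.26e-10.
[OH^-] = sqrt(Kb x [N3-]) = sqrt(5.26e-10 x 0.1230) = 8.05e-6 M.
pOH = 5.09, so pH = 14.00 - 5.09 = 8.91.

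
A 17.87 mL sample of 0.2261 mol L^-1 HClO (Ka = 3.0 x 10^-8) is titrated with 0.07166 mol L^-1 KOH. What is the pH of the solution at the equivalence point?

10.13

n(HClO) = 0.2261 x 0.01787 = 0.004040 mol; V(KOH) at equivalence = 0.004040/0.07166 = 0.05638 L.
At equivalence all the acid is converted to ClO-; total volume = 0.01787 + 0.05638 = 0.07425 L, so [ClO-] = 0.004040/0.07425 = 0.05441 M.
Kb = Kw/Ka = 1.0e-14 / 3.0 x 10^-8 = 3.33e-7.
[OH^-] = sqrt(Kb x [ClO-]) = sqrt(3.33e-7 x 0.05441) = 0.000135 M.
pOH = 3.87, so pH = 14.00 - 3.87 = 10.13.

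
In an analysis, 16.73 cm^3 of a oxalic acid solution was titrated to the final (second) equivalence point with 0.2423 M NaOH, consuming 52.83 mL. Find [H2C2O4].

n(NaOH) = 0.2423 x 0.05283 = 0.01280 mol.
At the final (second) equivalence point, 2 mol OH^- react per mol H2C2O4, so n(H2C2O4) = 0.01280 / 2 = 0.006400 mol.
[H2C2O4] = 0.006400 / 0.01673 L = 0.383 M.

0.383 M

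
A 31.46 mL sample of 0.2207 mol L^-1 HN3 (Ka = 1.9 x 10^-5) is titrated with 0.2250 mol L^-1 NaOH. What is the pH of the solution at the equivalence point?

n(HN3) = 0.2207 x 0.03146 = 0.006943 mol; V(NaOH) at equivalence = 0.006943/0.2250 = 0.03086 L.
At equivalence all the acid is converted to N3-; total volume = 0.03146 + 0.03086 = 0.06232 L, so [N3-] = 0.006943/0.06232 = 0.1114 M.
Kb = Kw/Ka = 1.0e-14 / 1.9 x 10^-5 = 5.26e-10.
[OH^-] = sqrt(Kb x [N3-]) = sqrt(5.26e-10 x 0.1114) = 7.66e-6 M.
pOH = 5.12, so pH = 14.00 - 5.12 = 8.88.

8.88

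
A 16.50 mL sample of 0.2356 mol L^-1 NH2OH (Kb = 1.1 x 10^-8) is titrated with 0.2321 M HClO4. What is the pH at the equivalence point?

n(NH2OH) = 0.2356 x 0.01650 = 0.003887 mol; V(HClO4) at equivalence = 0.003887/0.2321 = 0.01675 L.
At equivalence the base is fully converted to NH3OH+; total volume = 0.03325 L, so [NH3OH+] = 0.003887/0.03325 = 0.1169 M.
Ka(NH3OH+) = Kw/Kb = 1.0e-14 / 1.1 x 10^-8 = 9.09e-7.
[H^+] = sqrt(Ka x [NH3OH+]) = sqrt(9.09e-7 x 0.1169) = 0.000326 M.
pH = -log(0.000326) = 3.49.

3.49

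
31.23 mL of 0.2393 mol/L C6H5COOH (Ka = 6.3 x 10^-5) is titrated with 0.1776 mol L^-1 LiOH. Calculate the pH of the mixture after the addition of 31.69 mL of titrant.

4.68

Initial n(C6H5COOH) = 0.2393 x 0.03123 = 0.007473 mol.
n(LiOH) added = 0.1776 x 0.03169 = 0.005628 mol, converting that many moles of C6H5COOH to C6H5COO-.
Remaining n(C6H5COOH) = 0.001845 mol; n(C6H5COO-) = 0.005628 mol.
By Henderson-Hasselbalch, pH = pKa + log([A^-]/[HA]) = 4.20 + log(0.005628/0.001845) = 4.20 + (+0.48) = 4.68.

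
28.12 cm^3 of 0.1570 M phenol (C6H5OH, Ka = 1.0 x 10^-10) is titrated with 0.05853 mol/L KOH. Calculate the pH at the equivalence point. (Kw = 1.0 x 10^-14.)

11.31

n(C6H5OH) = 0.1570 x 0.02812 = 0.004415 mol; V(KOH) at equivalence = 0.004415/0.05853 = 0.07543 L.
At equivalence all the acid is converted to C6H5O-; total volume = 0.02812 + 0.07543 = 0.1035 L, so [C6H5O-] = 0.004415/0.1035 = 0.04264 M.
Kb = Kw/Ka = 1.0e-14 / 1.0 x 10^-10 = 0.000100.
[OH^-] = sqrt(Kb x [C6H5O-]) = sqrt(0.000100 x 0.04264) = 0.00206 M.
pOH = 2.69, so pH = 14.00 - 2.69 = 11.31.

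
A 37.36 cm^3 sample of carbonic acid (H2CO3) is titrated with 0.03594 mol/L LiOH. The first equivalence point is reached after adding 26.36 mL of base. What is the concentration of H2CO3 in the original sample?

n(LiOH) = 0.03594 x 0.02636 = 0.0009474 mol.
At the first equivalence point, 1 mol OH^- react per mol H2CO3, so n(H2CO3) = 0.0009474 / 1 = 0.0009474 mol.
[H2CO3] = 0.0009474 / 0.03736 L = 0.0254 M.

0.0254 M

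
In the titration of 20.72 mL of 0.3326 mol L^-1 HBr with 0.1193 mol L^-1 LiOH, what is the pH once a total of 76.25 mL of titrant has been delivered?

n(acid) = 0.3326 x 0.02072 = 0.006891 mol; n(LiOH) added = 0.1193 x 0.07625 = 0.009097 mol.
Base is in excess by 0.009097 - 0.006891 = 0.002205 mol in a total volume of 0.09697 L.
[OH^-] = 0.002205/0.09697 = 0.02274 M, so pOH = 1.64 and pH = 14.00 - 1.64 = 12.36.

12.36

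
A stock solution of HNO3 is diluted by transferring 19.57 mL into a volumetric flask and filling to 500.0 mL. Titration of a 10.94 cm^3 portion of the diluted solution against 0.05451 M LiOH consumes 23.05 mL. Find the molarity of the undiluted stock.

2.93 M

n(LiOH) = 0.05451 x 0.02305 = 0.001256 mol.
n(HNO3) in the aliquot = 0.001256 mol.
[diluted HNO3] = 0.001256 / 0.01094 = 0.1148 M.
Dilution factor = 500.0/19.57 = 25.55, so [stock] = 0.1148 x 25.55 = 2.93 M.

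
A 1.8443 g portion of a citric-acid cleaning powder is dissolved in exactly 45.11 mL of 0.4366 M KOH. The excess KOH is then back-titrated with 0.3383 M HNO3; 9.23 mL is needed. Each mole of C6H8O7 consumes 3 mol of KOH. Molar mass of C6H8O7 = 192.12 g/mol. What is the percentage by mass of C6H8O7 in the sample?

Total n(KOH) added = 0.4366 x 0.04511 = 0.01970 mol.
n(HNO3) used = 0.3383 x 0.009230 = 0.003123 mol, which equals the excess n(KOH).
So n(KOH) consumed by the sample = 0.01970 - 0.003123 = 0.01657 mol.
n(C6H8O7) = 0.01657 / 3 = 0.005524 mol.
mass C6H8O7 = 0.005524 x 192.12 = 1.061 g, so %C6H8O7 = 1.061/1.8443 x 100 = 57.5%.

57.5%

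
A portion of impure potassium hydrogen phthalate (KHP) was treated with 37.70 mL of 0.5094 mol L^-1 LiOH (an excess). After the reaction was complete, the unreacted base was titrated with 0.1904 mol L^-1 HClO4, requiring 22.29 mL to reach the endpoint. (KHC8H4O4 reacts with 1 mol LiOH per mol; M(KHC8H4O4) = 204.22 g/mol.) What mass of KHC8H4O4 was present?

Total n(LiOH) added = 0.5094 x 0.03770 = 0.01920 mol.
n(HClO4) used = 0.1904 x 0.02229 = 0.004244 mol, which equals the excess n(LiOH).
So n(LiOH) consumed by the sample = 0.01920 - 0.004244 = 0.01496 mol.
n(KHC8H4O4) = 0.01496 / 1 = 0.01496 mol.
mass = 0.01496 mol x 204.22 g/mol = 3.06 g.

3.06 g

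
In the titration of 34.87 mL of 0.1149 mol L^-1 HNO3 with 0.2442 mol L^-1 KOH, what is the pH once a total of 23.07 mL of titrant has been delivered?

12.45

n(acid) = 0.1149 x 0.03487 = 0.004007 mol; n(KOH) added = 0.2442 x 0.02307 = 0.005634 mol.
Base is in excess by 0.005634 - 0.004007 = 0.001627 mol in a total volume of 0.05794 L.
[OH^-] = 0.001627/0.05794 = 0.02808 M, so pOH = 1.55 and pH = 14.00 - 1.55 = 12.45.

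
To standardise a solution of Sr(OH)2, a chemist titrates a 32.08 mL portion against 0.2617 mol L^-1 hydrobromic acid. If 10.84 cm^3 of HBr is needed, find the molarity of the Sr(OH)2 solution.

n(HBr) delivered = 0.2617 x 0.01084 = 0.002837 mol.
The reaction is 1 Sr(OH)2 + 2 HBr, so n(Sr(OH)2) = 0.002837 x 1/2 = 0.001418 mol.
[Sr(OH)2] = 0.001418 mol / 0.03208 L = 0.0442 M.

0.0442 M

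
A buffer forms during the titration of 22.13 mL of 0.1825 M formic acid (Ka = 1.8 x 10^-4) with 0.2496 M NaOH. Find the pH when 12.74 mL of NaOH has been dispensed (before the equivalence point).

4.31

Initial n(HCOOH) = 0.1825 x 0.02213 = 0.004039 mol.
n(NaOH) added = 0.2496 x 0.01274 = 0.003180 mol, converting that many moles of HCOOH to HCOO-.
Remaining n(HCOOH) = 0.0008588 mol; n(HCOO-) = 0.003180 mol.
By Henderson-Hasselbalch, pH = pKa + log([A^-]/[HA]) = 3.74 + log(0.003180/0.0008588) = 3.74 + (+0.57) = 4.31.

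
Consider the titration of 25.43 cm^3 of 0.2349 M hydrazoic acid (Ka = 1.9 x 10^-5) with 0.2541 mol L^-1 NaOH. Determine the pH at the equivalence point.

8.90

n(HN3) = 0.2349 x 0.02543 = 0.005974 mol; V(NaOH) at equivalence = 0.005974/0.2541 = 0.02351 L.
At equivalence all the acid is converted to N3-; total volume = 0.02543 + 0.02351 = 0.04894 L, so [N3-] = 0.005974/0.04894 = 0.1221 M.
Kb = Kw/Ka = 1.0e-14 / 1.9 x 10^-5 = 5.26e-10.
[OH^-] = sqrt(Kb x [N3-]) = sqrt(5.26e-10 x 0.1221) = 8.02e-6 M.
pOH = 5.10, so pH = 14.00 - 5.10 = 8.90.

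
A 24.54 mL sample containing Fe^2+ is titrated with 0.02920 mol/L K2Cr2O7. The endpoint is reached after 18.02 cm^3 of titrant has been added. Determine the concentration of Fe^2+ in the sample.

0.129 M

n(K2Cr2O7) = 0.02920 x 0.01802 = 0.0005262 mol.
From the balanced equation, 1 mol K2Cr2O7 reacts with 6 mol Fe^2+, so n(Fe^2+) = 0.0005262 x 6/1 = 0.003157 mol.
[Fe^2+] = 0.003157 / 0.02454 L = 0.129 M.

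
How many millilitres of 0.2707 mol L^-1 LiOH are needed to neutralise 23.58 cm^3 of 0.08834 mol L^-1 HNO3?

n(HNO3) = 0.08834 mol/L x 0.02358 L = 0.002083 mol.
At equivalence n(LiOH) = n(HNO3) = 0.002083 mol.
V(LiOH) = 0.002083 / 0.2707 = 0.007695 L = 7.70 mL.

7.70 mL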